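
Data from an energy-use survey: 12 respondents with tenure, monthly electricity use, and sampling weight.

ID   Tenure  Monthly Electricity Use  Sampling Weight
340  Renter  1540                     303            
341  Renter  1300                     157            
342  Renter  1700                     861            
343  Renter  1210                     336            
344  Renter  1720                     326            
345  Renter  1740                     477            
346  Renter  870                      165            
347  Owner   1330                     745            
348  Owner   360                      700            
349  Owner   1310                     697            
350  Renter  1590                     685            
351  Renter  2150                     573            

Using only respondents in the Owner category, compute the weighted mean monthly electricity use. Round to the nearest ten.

1010

Owner rows: 347, 348, 349
Weighted sum = 1330×745 + 360×700 + 1310×697
  = 2155920
Sum of weights = 2142
Weighted mean = 2155920 / 2142 = 1006.4986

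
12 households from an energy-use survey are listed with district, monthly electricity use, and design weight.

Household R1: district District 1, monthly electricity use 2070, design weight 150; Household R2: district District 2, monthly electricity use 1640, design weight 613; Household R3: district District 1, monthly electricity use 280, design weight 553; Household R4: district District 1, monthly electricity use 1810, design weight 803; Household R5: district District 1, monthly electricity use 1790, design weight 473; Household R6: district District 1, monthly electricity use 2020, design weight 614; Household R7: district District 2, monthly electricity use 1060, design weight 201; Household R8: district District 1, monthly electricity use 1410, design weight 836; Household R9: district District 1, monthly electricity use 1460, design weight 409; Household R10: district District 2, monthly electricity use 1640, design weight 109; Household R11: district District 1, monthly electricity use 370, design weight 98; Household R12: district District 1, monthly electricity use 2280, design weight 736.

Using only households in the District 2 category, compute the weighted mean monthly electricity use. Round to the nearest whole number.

1514

District 2 rows: R2, R7, R10
Weighted sum = 1640×613 + 1060×201 + 1640×109
  = 1005320 + 213060 + 178760 = 1397140
Sum of weights = 923
Weighted mean = 1397140 / 923 = 1513.6945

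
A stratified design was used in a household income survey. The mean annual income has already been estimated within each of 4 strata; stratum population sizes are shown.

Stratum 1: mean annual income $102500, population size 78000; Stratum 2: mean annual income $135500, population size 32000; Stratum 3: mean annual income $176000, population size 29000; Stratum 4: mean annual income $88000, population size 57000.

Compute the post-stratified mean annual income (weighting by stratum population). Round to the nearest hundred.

114500

Σ Nₕ·x̄ₕ = 102500×78000 + 135500×32000 + 176000×29000 + 88000×57000
  = 7995000000 + 4336000000 + 5104000000 + 5016000000 = 22451000000
Σ Nₕ = 78000 + 32000 + 29000 + 57000 = 196000
Overall mean = 22451000000 / 196000 = 114545.92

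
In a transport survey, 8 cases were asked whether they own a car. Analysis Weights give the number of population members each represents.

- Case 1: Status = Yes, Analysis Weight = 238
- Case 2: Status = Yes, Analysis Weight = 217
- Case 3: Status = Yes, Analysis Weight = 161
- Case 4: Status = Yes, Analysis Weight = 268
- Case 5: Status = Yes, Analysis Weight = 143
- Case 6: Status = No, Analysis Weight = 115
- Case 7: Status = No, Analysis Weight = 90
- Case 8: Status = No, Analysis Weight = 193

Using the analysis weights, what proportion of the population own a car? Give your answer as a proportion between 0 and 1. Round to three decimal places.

Sum of weights for 'Yes' = 238 + 217 + 161 + 268 + 143 = 1027
Total weight = 238 + 217 + 161 + 268 + 143 + 115 + 90 + 193 = 1425
Weighted proportion = 1027 / 1425 = 0.72070175

0.721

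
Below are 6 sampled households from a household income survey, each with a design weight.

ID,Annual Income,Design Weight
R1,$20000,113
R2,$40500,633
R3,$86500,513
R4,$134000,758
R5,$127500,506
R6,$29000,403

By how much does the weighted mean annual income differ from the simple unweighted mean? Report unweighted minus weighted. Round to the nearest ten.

Unweighted sum = 20000 + 40500 + 86500 + 134000 + 127500 + 29000 = 437500
Unweighted mean = 437500 / 6 = 72916.667
Weighted sum = 20000×113 + 40500×633 + 86500×513 + 134000×758 + 127500×506 + 29000×403
  = 2260000 + 25636500 + 44374500 + 101572000 + 64515000 + 11687000 = 250045000
Sum of weights = 113 + 633 + 513 + 758 + 506 + 403 = 2926
Weighted mean = 250045000 / 2926 = 85456.254
Difference (unweighted minus weighted) = -12539.588

-12540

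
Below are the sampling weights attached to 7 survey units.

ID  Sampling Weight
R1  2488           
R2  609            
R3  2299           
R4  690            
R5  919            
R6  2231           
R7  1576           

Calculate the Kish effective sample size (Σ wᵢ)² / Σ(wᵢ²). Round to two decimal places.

Σ wᵢ = 2488 + 609 + 2299 + 690 + 919 + 2231 + 1576 = 10812
Σ wᵢ² = 6190144 + 370881 + 5285401 + 476100 + 844561 + 4977361 + 2483776 = 20628224
n_eff = 10812² / 20628224 = 116899344 / 20628224 = 5.6669611

5.67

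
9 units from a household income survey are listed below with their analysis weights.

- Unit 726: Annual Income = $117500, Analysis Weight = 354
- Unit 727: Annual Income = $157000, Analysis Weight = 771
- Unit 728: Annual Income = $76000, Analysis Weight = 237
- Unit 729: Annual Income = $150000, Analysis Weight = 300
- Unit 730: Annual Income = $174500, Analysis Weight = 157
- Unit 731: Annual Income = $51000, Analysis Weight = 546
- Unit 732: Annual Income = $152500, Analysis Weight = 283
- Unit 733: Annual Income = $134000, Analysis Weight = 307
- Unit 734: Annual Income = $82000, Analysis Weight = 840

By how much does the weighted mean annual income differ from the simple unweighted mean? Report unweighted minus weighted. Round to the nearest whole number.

Unweighted sum = 117500 + 157000 + 76000 + 150000 + 174500 + 51000 + 152500 + 134000 + 82000 = 1094500
Unweighted mean = 1094500 / 9 = 121611.11
Weighted sum = 117500×354 + 157000×771 + 76000×237 + 150000×300 + 174500×157 + 51000×546 + 152500×283 + 134000×307 + 82000×840
  = 434072000
Sum of weights = 354 + 771 + 237 + 300 + 157 + 546 + 283 + 307 + 840 = 3795
Weighted mean = 434072000 / 3795 = 114379.97
Difference (unweighted minus weighted) = 7231.1375

7231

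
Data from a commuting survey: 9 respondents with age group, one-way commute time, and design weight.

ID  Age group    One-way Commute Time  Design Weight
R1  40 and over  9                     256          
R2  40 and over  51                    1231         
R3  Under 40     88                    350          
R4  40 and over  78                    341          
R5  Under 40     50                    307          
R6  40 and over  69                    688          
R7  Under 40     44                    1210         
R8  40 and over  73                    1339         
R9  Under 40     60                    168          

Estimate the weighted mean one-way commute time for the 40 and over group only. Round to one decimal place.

40 and over rows: R1, R2, R4, R6, R8
Weighted sum = 9×256 + 51×1231 + 78×341 + 69×688 + 73×1339
  = 2304 + 62781 + 26598 + 47472 + 97747 = 236902
Sum of weights = 256 + 1231 + 341 + 688 + 1339 = 3855
Weighted mean = 236902 / 3855 = 61.453178

61.5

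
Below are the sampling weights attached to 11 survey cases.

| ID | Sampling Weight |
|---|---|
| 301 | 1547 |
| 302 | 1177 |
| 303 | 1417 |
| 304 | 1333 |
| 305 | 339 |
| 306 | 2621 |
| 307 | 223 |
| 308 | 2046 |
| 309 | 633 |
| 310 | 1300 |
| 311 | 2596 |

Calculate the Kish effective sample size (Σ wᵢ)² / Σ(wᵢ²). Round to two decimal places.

8.40

Σ wᵢ = 1547 + 1177 + 1417 + 1333 + 339 + 2621 + 223 + 2046 + 633 + 1300 + 2596 = 15232
Σ wᵢ² = 27613628
n_eff = 15232² / 27613628 = 232013824 / 27613628 = 8.4021493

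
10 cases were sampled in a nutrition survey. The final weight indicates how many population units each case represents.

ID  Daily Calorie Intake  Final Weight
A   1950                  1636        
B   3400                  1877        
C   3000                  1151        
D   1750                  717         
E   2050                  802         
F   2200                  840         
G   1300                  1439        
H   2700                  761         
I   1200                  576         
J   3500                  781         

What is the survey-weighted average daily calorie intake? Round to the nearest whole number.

2374

Weighted sum = 1950×1636 + 3400×1877 + 3000×1151 + 1750×717 + 2050×802 + 2200×840 + 1300×1439 + 2700×761 + 1200×576 + 3500×781
  = 25121950
Sum of weights = 1636 + 1877 + 1151 + 717 + 802 + 840 + 1439 + 761 + 576 + 781 = 10580
Weighted mean = 25121950 / 10580 = 2374.4754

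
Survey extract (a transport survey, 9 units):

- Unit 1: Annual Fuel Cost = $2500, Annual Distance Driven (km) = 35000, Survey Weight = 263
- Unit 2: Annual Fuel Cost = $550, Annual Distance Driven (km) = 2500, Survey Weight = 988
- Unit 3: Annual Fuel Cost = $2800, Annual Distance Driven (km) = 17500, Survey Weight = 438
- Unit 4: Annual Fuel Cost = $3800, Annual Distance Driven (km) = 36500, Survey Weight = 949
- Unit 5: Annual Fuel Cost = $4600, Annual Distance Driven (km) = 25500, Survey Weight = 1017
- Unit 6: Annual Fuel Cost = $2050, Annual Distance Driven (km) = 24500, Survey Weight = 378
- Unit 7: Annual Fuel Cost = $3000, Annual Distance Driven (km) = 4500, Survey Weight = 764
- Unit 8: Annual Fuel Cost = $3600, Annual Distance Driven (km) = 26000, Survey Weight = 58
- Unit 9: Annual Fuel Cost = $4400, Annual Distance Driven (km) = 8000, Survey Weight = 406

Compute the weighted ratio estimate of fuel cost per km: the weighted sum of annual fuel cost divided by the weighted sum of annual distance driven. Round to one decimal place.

Σ wᵢ·y = 2500×263 + 550×988 + 2800×438 + 3800×949 + 4600×1017 + 2050×378 + 3000×764 + 3600×58 + 4400×406
  = 15773800
Σ wᵢ·x = 35000×263 + 2500×988 + 17500×438 + 36500×949 + 25500×1017 + 24500×378 + 4500×764 + 26000×58 + 8000×406
  = 9205000 + 2470000 + 7665000 + 34638500 + 25933500 + 9261000 + 3438000 + 1508000 + 3248000 = 97367000
Ratio = 15773800 / 97367000 = 0.16200355

0.2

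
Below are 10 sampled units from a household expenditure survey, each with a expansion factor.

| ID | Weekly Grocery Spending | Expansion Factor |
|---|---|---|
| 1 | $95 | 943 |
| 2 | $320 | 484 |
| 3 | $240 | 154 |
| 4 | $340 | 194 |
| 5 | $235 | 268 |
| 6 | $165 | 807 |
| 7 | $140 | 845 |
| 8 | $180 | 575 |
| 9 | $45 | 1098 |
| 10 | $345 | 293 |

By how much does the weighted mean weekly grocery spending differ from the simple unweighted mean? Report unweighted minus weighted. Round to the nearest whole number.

Unweighted sum = 95 + 320 + 240 + 340 + 235 + 165 + 140 + 180 + 45 + 345 = 2105
Unweighted mean = 2105 / 10 = 210.5
Weighted sum = 95×943 + 320×484 + 240×154 + 340×194 + 235×268 + 165×807 + 140×845 + 180×575 + 45×1098 + 345×293
  = 915815
Sum of weights = 943 + 484 + 154 + 194 + 268 + 807 + 845 + 575 + 1098 + 293 = 5661
Weighted mean = 915815 / 5661 = 161.77619
Difference (unweighted minus weighted) = 48.723812

49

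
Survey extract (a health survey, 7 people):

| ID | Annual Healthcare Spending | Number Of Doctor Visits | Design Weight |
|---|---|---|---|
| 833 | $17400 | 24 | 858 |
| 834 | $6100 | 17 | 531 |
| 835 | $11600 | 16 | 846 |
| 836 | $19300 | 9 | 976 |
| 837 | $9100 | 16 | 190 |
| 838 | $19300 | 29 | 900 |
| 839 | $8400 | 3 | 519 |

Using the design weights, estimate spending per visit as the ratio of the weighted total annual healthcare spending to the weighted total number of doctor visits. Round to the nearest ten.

850

Σ wᵢ·y = 17400×858 + 6100×531 + 11600×846 + 19300×976 + 9100×190 + 19300×900 + 8400×519
  = 14929200 + 3239100 + 9813600 + 18836800 + 1729000 + 17370000 + 4359600 = 70277300
Σ wᵢ·x = 24×858 + 17×531 + 16×846 + 9×976 + 16×190 + 29×900 + 3×519
  = 82636
Ratio = 70277300 / 82636 = 850.44412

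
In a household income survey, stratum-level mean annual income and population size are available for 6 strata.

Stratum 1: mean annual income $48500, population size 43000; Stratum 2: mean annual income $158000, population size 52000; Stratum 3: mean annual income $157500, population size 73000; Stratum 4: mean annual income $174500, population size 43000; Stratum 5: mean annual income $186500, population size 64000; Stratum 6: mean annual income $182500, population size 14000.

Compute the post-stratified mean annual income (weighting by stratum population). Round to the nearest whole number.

Σ Nₕ·x̄ₕ = 48500×43000 + 158000×52000 + 157500×73000 + 174500×43000 + 186500×64000 + 182500×14000
  = 2085500000 + 8216000000 + 11497500000 + 7503500000 + 11936000000 + 2555000000 = 43793500000
Σ Nₕ = 43000 + 52000 + 73000 + 43000 + 64000 + 14000 = 289000
Overall mean = 43793500000 / 289000 = 151534.6

151535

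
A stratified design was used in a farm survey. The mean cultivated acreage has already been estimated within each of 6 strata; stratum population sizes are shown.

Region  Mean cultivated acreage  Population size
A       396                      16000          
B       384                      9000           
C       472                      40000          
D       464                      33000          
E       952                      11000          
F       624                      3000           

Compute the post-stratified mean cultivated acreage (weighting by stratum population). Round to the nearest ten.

500

Σ Nₕ·x̄ₕ = 396×16000 + 384×9000 + 472×40000 + 464×33000 + 952×11000 + 624×3000
  = 6336000 + 3456000 + 18880000 + 15312000 + 10472000 + 1872000 = 56328000
Σ Nₕ = 16000 + 9000 + 40000 + 33000 + 11000 + 3000 = 112000
Overall mean = 56328000 / 112000 = 502.92857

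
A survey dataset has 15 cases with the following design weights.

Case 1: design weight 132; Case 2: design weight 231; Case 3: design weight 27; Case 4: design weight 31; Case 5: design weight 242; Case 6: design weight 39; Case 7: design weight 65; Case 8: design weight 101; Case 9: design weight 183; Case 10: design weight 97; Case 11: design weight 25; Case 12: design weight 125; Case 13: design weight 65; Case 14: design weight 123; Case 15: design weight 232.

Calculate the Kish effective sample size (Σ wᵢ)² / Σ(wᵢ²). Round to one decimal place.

10.6

Σ wᵢ = 1718
Σ wᵢ² = 279312
n_eff = 1718² / 279312 = 2951524 / 279312 = 10.567122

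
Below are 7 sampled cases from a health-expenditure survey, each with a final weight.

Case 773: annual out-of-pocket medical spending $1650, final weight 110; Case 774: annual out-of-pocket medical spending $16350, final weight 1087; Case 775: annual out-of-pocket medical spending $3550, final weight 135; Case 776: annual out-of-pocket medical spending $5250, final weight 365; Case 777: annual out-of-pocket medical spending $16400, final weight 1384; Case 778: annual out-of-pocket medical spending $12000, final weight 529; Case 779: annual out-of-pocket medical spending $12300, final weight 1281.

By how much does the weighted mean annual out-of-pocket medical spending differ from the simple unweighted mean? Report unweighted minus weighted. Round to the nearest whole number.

Unweighted sum = 1650 + 16350 + 3550 + 5250 + 16400 + 12000 + 12300 = 67500
Unweighted mean = 67500 / 7 = 9642.8571
Weighted sum = 1650×110 + 16350×1087 + 3550×135 + 5250×365 + 16400×1384 + 12000×529 + 12300×1281
  = 181500 + 17772450 + 479250 + 1916250 + 22697600 + 6348000 + 15756300 = 65151350
Sum of weights = 4891
Weighted mean = 65151350 / 4891 = 13320.66
Difference (unweighted minus weighted) = -3677.8033

-3678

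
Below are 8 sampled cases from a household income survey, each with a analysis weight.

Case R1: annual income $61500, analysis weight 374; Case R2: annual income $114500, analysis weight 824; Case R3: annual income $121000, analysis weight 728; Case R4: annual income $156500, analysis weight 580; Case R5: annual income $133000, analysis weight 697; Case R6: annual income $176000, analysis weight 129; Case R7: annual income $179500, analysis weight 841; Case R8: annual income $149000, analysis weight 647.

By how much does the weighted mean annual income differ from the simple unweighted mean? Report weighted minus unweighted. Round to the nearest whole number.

342

Unweighted sum = 61500 + 114500 + 121000 + 156500 + 133000 + 176000 + 179500 + 149000 = 1091000
Unweighted mean = 1091000 / 8 = 136375
Weighted sum = 61500×374 + 114500×824 + 121000×728 + 156500×580 + 133000×697 + 176000×129 + 179500×841 + 149000×647
  = 23001000 + 94348000 + 88088000 + 90770000 + 92701000 + 22704000 + 150959500 + 96403000 = 658974500
Sum of weights = 374 + 824 + 728 + 580 + 697 + 129 + 841 + 647 = 4820
Weighted mean = 658974500 / 4820 = 136716.7
Difference (weighted minus unweighted) = 341.70124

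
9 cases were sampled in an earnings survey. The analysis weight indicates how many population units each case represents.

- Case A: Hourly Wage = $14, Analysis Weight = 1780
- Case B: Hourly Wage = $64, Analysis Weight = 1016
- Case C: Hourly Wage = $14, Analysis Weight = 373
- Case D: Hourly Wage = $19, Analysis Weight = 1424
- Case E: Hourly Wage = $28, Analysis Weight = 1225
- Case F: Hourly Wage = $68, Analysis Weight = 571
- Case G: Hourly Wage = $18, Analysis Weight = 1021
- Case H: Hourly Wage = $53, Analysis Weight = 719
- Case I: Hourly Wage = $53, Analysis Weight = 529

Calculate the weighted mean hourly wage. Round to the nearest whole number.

Weighted sum = 279872
Sum of weights = 1780 + 1016 + 373 + 1424 + 1225 + 571 + 1021 + 719 + 529 = 8658
Weighted mean = 279872 / 8658 = 32.325248

32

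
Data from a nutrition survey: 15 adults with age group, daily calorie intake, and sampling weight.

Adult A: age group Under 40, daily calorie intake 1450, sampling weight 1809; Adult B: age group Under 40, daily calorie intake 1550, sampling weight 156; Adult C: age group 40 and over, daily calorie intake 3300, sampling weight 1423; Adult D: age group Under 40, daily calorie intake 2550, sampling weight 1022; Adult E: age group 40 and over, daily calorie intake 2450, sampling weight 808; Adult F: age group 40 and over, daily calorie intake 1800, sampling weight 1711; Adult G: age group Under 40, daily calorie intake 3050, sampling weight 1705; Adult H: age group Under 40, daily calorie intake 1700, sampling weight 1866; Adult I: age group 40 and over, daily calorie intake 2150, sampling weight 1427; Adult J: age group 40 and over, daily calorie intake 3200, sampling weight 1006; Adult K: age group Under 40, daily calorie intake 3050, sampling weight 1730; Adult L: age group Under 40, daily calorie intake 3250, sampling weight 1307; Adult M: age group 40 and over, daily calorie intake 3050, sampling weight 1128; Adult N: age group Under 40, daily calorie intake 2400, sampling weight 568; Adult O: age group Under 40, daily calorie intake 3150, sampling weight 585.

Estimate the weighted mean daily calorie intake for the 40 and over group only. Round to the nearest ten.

2600

40 and over rows: C, E, F, I, J, M
Weighted sum = 3300×1423 + 2450×808 + 1800×1711 + 2150×1427 + 3200×1006 + 3050×1128
  = 4695900 + 1979600 + 3079800 + 3068050 + 3219200 + 3440400 = 19482950
Sum of weights = 1423 + 808 + 1711 + 1427 + 1006 + 1128 = 7503
Weighted mean = 19482950 / 7503 = 2596.688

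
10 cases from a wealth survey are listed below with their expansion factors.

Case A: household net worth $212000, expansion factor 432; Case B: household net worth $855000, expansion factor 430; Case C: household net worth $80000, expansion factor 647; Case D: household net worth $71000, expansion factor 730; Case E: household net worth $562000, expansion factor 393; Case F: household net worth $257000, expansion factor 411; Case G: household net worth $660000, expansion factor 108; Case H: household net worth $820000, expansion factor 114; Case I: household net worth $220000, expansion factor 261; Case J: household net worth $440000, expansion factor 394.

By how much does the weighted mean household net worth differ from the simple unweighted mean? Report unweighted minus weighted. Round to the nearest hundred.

89900

Unweighted sum = 212000 + 855000 + 80000 + 71000 + 562000 + 257000 + 660000 + 820000 + 220000 + 440000 = 4177000
Unweighted mean = 4177000 / 10 = 417700
Weighted sum = 212000×432 + 855000×430 + 80000×647 + 71000×730 + 562000×393 + 257000×411 + 660000×108 + 820000×114 + 220000×261 + 440000×394
  = 91584000 + 367650000 + 51760000 + 51830000 + 220866000 + 105627000 + 71280000 + 93480000 + 57420000 + 173360000 = 1284857000
Sum of weights = 432 + 430 + 647 + 730 + 393 + 411 + 108 + 114 + 261 + 394 = 3920
Weighted mean = 1284857000 / 3920 = 327769.64
Difference (unweighted minus weighted) = 89930.357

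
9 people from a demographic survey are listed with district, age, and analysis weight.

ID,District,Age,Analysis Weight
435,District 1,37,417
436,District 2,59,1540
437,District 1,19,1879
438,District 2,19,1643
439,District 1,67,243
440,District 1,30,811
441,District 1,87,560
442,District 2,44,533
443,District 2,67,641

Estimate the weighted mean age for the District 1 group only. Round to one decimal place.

35.9

District 1 rows: 435, 437, 439, 440, 441
Weighted sum = 37×417 + 19×1879 + 67×243 + 30×811 + 87×560
  = 15429 + 35701 + 16281 + 24330 + 48720 = 140461
Sum of weights = 3910
Weighted mean = 140461 / 3910 = 35.923529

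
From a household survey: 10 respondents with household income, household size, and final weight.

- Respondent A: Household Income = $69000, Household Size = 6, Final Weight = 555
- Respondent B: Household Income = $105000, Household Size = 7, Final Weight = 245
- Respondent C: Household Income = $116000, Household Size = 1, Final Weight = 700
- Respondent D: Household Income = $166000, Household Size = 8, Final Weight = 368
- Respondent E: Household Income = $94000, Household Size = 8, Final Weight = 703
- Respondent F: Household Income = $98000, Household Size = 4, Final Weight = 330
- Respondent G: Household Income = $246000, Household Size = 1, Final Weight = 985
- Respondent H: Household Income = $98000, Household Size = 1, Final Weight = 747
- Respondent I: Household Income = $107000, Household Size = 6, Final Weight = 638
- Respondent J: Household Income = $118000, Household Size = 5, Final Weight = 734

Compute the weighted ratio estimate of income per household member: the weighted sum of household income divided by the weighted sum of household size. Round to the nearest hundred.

Σ wᵢ·y = 775124000
Σ wᵢ·x = 6×555 + 7×245 + 1×700 + 8×368 + 8×703 + 4×330 + 1×985 + 1×747 + 6×638 + 5×734
  = 3330 + 1715 + 700 + 2944 + 5624 + 1320 + 985 + 747 + 3828 + 3670 = 24863
Ratio = 775124000 / 24863 = 31175.803

31200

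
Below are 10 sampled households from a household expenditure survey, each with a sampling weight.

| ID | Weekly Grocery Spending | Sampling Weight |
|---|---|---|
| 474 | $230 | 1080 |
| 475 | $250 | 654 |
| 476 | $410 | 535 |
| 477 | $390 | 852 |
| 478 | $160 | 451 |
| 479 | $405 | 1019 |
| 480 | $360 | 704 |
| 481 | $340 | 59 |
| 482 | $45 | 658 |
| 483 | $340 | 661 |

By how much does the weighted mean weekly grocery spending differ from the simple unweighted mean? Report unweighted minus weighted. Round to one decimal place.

Unweighted sum = 230 + 250 + 410 + 390 + 160 + 405 + 360 + 340 + 45 + 340 = 2930
Unweighted mean = 2930 / 10 = 293
Weighted sum = 230×1080 + 250×654 + 410×535 + 390×852 + 160×451 + 405×1019 + 360×704 + 340×59 + 45×658 + 340×661
  = 1976235
Sum of weights = 6673
Weighted mean = 1976235 / 6673 = 296.1539
Difference (unweighted minus weighted) = -3.1539038

-3.2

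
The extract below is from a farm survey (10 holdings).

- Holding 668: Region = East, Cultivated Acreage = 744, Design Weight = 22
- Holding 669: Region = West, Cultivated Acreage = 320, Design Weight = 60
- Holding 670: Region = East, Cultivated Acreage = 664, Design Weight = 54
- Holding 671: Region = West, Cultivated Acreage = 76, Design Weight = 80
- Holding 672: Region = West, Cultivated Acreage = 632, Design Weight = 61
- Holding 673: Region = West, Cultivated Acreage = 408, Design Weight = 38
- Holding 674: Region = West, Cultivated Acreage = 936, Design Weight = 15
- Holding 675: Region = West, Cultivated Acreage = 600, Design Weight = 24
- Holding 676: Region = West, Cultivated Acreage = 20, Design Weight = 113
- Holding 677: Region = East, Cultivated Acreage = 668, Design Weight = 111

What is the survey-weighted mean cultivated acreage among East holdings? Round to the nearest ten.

East rows: 668, 670, 677
Weighted sum = 744×22 + 664×54 + 668×111
  = 16368 + 35856 + 74148 = 126372
Sum of weights = 22 + 54 + 111 = 187
Weighted mean = 126372 / 187 = 675.7861

680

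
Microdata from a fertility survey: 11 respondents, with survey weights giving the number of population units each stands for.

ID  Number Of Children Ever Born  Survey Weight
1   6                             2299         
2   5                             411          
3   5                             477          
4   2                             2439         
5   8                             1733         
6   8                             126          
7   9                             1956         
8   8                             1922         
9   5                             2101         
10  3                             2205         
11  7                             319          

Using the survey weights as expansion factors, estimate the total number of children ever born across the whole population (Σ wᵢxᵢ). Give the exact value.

90317

Weighted total = 6×2299 + 5×411 + 5×477 + 2×2439 + 8×1733 + 8×126 + 9×1956 + 8×1922 + 5×2101 + 3×2205 + 7×319
  = 90317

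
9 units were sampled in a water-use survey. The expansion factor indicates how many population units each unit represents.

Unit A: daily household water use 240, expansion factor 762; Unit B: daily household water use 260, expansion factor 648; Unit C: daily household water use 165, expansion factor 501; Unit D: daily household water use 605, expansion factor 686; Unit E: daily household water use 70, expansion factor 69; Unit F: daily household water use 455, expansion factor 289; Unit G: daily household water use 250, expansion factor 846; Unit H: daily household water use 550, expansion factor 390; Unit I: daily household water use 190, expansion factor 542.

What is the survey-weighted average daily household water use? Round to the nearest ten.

Weighted sum = 240×762 + 260×648 + 165×501 + 605×686 + 70×69 + 455×289 + 250×846 + 550×390 + 190×542
  = 1514360
Sum of weights = 762 + 648 + 501 + 686 + 69 + 289 + 846 + 390 + 542 = 4733
Weighted mean = 1514360 / 4733 = 319.95774

320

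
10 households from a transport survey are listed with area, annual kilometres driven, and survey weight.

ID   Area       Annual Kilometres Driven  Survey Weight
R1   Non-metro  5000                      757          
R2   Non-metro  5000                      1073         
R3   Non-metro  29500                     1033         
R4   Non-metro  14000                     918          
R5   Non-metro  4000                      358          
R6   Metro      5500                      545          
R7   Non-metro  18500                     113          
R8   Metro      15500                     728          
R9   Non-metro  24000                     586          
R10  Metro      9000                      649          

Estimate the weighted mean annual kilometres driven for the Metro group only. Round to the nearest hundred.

10500

Metro rows: R6, R8, R10
Weighted sum = 5500×545 + 15500×728 + 9000×649
  = 2997500 + 11284000 + 5841000 = 20122500
Sum of weights = 545 + 728 + 649 = 1922
Weighted mean = 20122500 / 1922 = 10469.563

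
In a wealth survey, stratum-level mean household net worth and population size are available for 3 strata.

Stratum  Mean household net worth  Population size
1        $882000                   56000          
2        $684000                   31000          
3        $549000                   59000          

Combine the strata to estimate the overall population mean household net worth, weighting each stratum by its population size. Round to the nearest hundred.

Σ Nₕ·x̄ₕ = 882000×56000 + 684000×31000 + 549000×59000
  = 49392000000 + 21204000000 + 32391000000 = 102987000000
Σ Nₕ = 56000 + 31000 + 59000 = 146000
Overall mean = 102987000000 / 146000 = 705390.41

705400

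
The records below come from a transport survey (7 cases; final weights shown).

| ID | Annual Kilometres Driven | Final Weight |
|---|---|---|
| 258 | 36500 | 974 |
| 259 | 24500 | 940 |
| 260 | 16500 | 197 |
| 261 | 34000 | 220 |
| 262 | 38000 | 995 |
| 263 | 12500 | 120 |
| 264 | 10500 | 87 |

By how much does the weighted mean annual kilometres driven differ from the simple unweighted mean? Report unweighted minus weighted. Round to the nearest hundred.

Unweighted sum = 36500 + 24500 + 16500 + 34000 + 38000 + 12500 + 10500 = 172500
Unweighted mean = 172500 / 7 = 24642.857
Weighted sum = 36500×974 + 24500×940 + 16500×197 + 34000×220 + 38000×995 + 12500×120 + 10500×87
  = 35551000 + 23030000 + 3250500 + 7480000 + 37810000 + 1500000 + 913500 = 109535000
Sum of weights = 3533
Weighted mean = 109535000 / 3533 = 31003.397
Difference (unweighted minus weighted) = -6360.5394

-6400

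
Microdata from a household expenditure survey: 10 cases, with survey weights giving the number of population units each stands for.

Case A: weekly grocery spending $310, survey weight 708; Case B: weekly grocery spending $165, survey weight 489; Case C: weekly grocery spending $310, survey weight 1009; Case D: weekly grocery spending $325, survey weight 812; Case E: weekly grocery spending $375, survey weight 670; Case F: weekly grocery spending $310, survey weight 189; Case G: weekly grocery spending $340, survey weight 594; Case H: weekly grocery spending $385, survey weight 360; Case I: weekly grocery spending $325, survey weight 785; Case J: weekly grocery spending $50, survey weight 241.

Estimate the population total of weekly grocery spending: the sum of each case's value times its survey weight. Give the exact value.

1794430

Weighted total = 310×708 + 165×489 + 310×1009 + 325×812 + 375×670 + 310×189 + 340×594 + 385×360 + 325×785 + 50×241
  = 219480 + 80685 + 312790 + 263900 + 251250 + 58590 + 201960 + 138600 + 255125 + 12050 = 1794430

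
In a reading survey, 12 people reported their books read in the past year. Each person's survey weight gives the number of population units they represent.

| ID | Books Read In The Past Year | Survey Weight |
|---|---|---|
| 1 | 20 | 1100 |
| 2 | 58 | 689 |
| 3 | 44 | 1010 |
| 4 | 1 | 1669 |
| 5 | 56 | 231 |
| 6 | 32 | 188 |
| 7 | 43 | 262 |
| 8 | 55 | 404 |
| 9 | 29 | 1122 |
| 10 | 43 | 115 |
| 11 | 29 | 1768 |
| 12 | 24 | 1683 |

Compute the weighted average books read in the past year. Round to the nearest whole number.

Weighted sum = 20×1100 + 58×689 + 44×1010 + 1×1669 + 56×231 + 32×188 + 43×262 + 55×404 + 29×1122 + 43×115 + 29×1768 + 24×1683
  = 289656
Sum of weights = 1100 + 689 + 1010 + 1669 + 231 + 188 + 262 + 404 + 1122 + 115 + 1768 + 1683 = 10241
Weighted mean = 289656 / 10241 = 28.283957

28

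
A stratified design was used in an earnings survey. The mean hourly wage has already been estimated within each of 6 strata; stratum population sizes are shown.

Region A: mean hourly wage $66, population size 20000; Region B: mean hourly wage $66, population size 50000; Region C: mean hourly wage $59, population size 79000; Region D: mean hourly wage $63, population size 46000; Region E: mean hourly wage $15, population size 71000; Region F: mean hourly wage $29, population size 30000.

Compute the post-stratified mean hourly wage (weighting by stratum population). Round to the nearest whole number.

Σ Nₕ·x̄ₕ = 66×20000 + 66×50000 + 59×79000 + 63×46000 + 15×71000 + 29×30000
  = 1320000 + 3300000 + 4661000 + 2898000 + 1065000 + 870000 = 14114000
Σ Nₕ = 20000 + 50000 + 79000 + 46000 + 71000 + 30000 = 296000
Overall mean = 14114000 / 296000 = 47.682432

48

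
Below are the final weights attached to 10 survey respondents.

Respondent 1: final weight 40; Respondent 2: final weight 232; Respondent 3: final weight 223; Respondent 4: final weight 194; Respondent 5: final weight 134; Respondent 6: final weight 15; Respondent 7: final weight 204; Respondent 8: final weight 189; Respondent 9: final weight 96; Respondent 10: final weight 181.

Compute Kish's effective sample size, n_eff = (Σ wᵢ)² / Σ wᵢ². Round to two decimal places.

8.11

Σ wᵢ = 40 + 232 + 223 + 194 + 134 + 15 + 204 + 189 + 96 + 181 = 1508
Σ wᵢ² = 1600 + 53824 + 49729 + 37636 + 17956 + 225 + 41616 + 35721 + 9216 + 32761 = 280284
n_eff = 1508² / 280284 = 2274064 / 280284 = 8.1134278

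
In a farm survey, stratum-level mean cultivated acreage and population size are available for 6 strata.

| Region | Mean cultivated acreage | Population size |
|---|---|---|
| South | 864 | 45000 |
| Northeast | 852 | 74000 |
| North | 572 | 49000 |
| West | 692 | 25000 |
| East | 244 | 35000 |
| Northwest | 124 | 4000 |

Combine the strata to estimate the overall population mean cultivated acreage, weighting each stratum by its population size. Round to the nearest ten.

670

Σ Nₕ·x̄ₕ = 864×45000 + 852×74000 + 572×49000 + 692×25000 + 244×35000 + 124×4000
  = 38880000 + 63048000 + 28028000 + 17300000 + 8540000 + 496000 = 156292000
Σ Nₕ = 45000 + 74000 + 49000 + 25000 + 35000 + 4000 = 232000
Overall mean = 156292000 / 232000 = 673.67241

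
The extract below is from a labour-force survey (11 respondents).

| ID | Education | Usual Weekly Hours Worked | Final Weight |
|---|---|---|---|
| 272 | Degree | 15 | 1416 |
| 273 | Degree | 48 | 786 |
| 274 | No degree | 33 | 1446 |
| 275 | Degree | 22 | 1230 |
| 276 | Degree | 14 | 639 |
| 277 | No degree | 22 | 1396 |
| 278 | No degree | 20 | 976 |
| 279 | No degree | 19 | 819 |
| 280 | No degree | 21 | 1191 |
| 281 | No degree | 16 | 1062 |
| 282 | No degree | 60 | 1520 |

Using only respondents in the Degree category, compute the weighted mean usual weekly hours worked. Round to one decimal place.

Degree rows: 272, 273, 275, 276
Weighted sum = 15×1416 + 48×786 + 22×1230 + 14×639
  = 94974
Sum of weights = 4071
Weighted mean = 94974 / 4071 = 23.329403

23.3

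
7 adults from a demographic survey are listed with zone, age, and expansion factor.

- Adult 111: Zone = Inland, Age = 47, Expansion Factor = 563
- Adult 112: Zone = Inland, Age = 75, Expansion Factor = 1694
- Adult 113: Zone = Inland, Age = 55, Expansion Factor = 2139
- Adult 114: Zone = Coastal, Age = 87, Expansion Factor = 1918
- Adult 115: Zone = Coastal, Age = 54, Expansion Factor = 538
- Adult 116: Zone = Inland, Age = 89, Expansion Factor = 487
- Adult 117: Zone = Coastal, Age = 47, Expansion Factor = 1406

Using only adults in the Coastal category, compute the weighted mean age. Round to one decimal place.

Coastal rows: 114, 115, 117
Weighted sum = 87×1918 + 54×538 + 47×1406
  = 166866 + 29052 + 66082 = 262000
Sum of weights = 3862
Weighted mean = 262000 / 3862 = 67.840497

67.8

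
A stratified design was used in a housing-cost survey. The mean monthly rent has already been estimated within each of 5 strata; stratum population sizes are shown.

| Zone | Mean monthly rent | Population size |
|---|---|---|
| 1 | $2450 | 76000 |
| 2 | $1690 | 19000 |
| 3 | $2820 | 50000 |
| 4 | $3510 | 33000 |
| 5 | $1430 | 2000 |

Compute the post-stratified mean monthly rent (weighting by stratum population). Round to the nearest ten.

2660

Σ Nₕ·x̄ₕ = 2450×76000 + 1690×19000 + 2820×50000 + 3510×33000 + 1430×2000
  = 478000000
Σ Nₕ = 76000 + 19000 + 50000 + 33000 + 2000 = 180000
Overall mean = 478000000 / 180000 = 2655.5556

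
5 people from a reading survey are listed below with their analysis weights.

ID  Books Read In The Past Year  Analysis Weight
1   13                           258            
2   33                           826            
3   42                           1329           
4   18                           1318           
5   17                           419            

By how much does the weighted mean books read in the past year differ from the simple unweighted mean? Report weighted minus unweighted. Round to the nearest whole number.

4

Unweighted sum = 13 + 33 + 42 + 18 + 17 = 123
Unweighted mean = 123 / 5 = 24.6
Weighted sum = 13×258 + 33×826 + 42×1329 + 18×1318 + 17×419
  = 3354 + 27258 + 55818 + 23724 + 7123 = 117277
Sum of weights = 258 + 826 + 1329 + 1318 + 419 = 4150
Weighted mean = 117277 / 4150 = 28.259518
Difference (weighted minus unweighted) = 3.6595181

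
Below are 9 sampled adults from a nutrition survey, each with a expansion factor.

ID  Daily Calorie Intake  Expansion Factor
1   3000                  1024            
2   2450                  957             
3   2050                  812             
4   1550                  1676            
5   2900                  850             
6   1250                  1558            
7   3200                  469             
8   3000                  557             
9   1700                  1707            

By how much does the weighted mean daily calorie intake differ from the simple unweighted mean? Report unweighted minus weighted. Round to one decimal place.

246.1

Unweighted sum = 3000 + 2450 + 2050 + 1550 + 2900 + 1250 + 3200 + 3000 + 1700 = 21100
Unweighted mean = 21100 / 9 = 2344.4444
Weighted sum = 3000×1024 + 2450×957 + 2050×812 + 1550×1676 + 2900×850 + 1250×1558 + 3200×469 + 3000×557 + 1700×1707
  = 20165250
Sum of weights = 1024 + 957 + 812 + 1676 + 850 + 1558 + 469 + 557 + 1707 = 9610
Weighted mean = 20165250 / 9610 = 2098.3611
Difference (unweighted minus weighted) = 246.08336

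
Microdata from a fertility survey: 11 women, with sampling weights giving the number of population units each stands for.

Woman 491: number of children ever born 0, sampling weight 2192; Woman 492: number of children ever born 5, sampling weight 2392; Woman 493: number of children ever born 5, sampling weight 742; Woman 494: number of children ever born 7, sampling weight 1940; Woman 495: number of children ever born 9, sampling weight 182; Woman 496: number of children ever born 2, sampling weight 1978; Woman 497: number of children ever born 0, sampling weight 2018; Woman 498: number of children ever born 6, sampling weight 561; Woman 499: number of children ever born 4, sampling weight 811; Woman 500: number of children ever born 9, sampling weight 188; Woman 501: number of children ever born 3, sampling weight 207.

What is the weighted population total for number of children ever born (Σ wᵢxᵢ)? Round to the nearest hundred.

43800

Weighted total = 0×2192 + 5×2392 + 5×742 + 7×1940 + 9×182 + 2×1978 + 0×2018 + 6×561 + 4×811 + 9×188 + 3×207
  = 0 + 11960 + 3710 + 13580 + 1638 + 3956 + 0 + 3366 + 3244 + 1692 + 621 = 43767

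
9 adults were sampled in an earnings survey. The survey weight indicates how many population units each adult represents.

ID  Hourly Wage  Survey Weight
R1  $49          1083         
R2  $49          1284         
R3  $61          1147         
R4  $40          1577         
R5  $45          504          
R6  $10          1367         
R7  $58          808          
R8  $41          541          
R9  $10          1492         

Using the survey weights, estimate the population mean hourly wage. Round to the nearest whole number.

Weighted sum = 369345
Sum of weights = 1083 + 1284 + 1147 + 1577 + 504 + 1367 + 808 + 541 + 1492 = 9803
Weighted mean = 369345 / 9803 = 37.676732

38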